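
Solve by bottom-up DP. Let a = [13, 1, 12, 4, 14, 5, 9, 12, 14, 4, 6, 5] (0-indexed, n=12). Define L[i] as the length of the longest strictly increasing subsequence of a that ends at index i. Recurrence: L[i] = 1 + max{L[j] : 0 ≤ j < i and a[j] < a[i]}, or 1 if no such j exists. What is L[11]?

3

   i    0    1    2    3    4    5    6    7    8    9   10   11
a[i]   13    1   12    4   14    5    9   12   14    4    6    5
L[i]    1    1    2    2    3    3    4    5    6    2    4    3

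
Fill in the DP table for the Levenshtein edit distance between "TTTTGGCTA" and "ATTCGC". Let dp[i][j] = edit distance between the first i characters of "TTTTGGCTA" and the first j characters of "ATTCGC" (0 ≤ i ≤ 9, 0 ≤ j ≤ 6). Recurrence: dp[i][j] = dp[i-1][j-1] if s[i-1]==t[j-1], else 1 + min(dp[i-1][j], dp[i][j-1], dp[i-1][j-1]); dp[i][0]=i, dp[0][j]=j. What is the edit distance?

5

   ''  A  T  T  C  G  C
''  0  1  2  3  4  5  6
 T  1  1  1  2  3  4  5
 T  2  2  1  1  2  3  4
 T  3  3  2  1  2  3  4
 T  4  4  3  2  2  3  4
 G  5  5  4  3  3  2  3
 G  6  6  5  4  4  3  3
 C  7  7  6  5  4  4  3
 T  8  8  7  6  5  5  4
 A  9  8  8  7  6  6  5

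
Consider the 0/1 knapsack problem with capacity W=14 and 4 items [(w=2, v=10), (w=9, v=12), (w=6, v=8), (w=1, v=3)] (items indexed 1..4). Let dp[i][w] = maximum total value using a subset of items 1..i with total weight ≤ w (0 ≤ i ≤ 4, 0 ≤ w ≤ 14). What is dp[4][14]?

i\w   0   1   2   3   4   5   6   7   8   9  10  11  12  13  14
  0   0   0   0   0   0   0   0   0   0   0   0   0   0   0   0
  1   0   0  10  10  10  10  10  10  10  10  10  10  10  10  10
  2   0   0  10  10  10  10  10  10  10  12  12  22  22  22  22
  3   0   0  10  10  10  10  10  10  18  18  18  22  22  22  22
  4   0   3  10  13  13  13  13  13  18  21  21  22  25  25  25

25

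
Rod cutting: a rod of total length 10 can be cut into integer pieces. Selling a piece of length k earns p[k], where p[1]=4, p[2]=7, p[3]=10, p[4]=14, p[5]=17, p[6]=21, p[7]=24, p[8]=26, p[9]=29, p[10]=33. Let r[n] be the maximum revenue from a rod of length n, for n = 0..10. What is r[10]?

40

   n    0    1    2    3    4    5    6    7    8    9   10
r[n]    0    4    8   12   16   20   24   28   32   36   40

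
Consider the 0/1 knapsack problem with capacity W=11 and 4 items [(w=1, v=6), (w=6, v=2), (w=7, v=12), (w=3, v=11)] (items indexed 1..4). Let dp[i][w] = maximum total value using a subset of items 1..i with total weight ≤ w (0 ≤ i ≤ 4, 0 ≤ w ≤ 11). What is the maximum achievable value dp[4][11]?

i\w   0   1   2   3   4   5   6   7   8   9  10  11
  0   0   0   0   0   0   0   0   0   0   0   0   0
  1   0   6   6   6   6   6   6   6   6   6   6   6
  2   0   6   6   6   6   6   6   8   8   8   8   8
  3   0   6   6   6   6   6   6  12  18  18  18  18
  4   0   6   6  11  17  17  17  17  18  18  23  29

29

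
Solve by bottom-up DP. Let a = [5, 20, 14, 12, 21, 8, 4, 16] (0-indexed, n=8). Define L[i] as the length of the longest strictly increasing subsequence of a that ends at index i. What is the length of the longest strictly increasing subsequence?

   i    0    1    2    3    4    5    6    7
a[i]    5   20   14   12   21    8    4   16
L[i]    1    2    2    2    3    2    1    3

3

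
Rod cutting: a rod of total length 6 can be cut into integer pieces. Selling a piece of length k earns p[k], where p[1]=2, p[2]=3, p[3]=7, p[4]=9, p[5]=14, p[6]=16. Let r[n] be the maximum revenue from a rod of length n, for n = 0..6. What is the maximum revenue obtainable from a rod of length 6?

   n    0    1    2    3    4    5    6
r[n]    0    2    4    7    9   14   16

16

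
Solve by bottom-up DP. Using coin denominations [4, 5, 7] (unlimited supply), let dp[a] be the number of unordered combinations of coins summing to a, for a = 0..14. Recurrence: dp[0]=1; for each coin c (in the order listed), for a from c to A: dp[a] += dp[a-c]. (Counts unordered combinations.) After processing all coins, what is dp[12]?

2

after  coin     0     1     2     3     4     5     6     7     8     9    10    11    12    13    14
          4     1     0     0     0     1     0     0     0     1     0     0     0     1     0     0
          5     1     0     0     0     1     1     0     0     1     1     1     0     1     1     1
          7     1     0     0     0     1     1     0     1     1     1     1     1     2     1     2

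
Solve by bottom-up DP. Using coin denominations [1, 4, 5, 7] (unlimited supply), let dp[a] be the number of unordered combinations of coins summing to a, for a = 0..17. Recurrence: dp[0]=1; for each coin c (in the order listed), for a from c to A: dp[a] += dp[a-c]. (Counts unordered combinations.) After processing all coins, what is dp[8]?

after  coin     0     1     2     3     4     5     6     7     8     9    10    11    12    13    14    15    16    17
          1     1     1     1     1     1     1     1     1     1     1     1     1     1     1     1     1     1     1
          4     1     1     1     1     2     2     2     2     3     3     3     3     4     4     4     4     5     5
          5     1     1     1     1     2     3     3     3     4     5     6     6     7     8     9    10    11    12
          7     1     1     1     1     2     3     3     4     5     6     7     8    10    11    13    15    17    19

5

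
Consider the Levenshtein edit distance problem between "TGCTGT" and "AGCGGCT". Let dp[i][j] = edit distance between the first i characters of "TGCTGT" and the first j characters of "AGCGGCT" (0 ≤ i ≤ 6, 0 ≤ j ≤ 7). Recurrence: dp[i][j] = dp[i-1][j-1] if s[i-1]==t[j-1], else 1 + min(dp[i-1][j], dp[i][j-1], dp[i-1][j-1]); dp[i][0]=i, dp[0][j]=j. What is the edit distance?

3

   ''  A  G  C  G  G  C  T
''  0  1  2  3  4  5  6  7
 T  1  1  2  3  4  5  6  6
 G  2  2  1  2  3  4  5  6
 C  3  3  2  1  2  3  4  5
 T  4  4  3  2  2  3  4  4
 G  5  5  4  3  2  2  3  4
 T  6  6  5  4  3  3  3  3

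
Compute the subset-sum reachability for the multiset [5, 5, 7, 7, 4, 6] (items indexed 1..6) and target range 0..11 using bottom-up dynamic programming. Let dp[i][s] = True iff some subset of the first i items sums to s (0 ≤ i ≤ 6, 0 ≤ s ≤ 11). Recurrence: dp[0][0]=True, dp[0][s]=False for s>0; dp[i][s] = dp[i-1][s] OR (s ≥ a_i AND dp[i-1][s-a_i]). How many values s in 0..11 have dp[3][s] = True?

4

i\s   0   1   2   3   4   5   6   7   8   9  10  11
  0   T   F   F   F   F   F   F   F   F   F   F   F
  1   T   F   F   F   F   T   F   F   F   F   F   F
  2   T   F   F   F   F   T   F   F   F   F   T   F
  3   T   F   F   F   F   T   F   T   F   F   T   F
  4   T   F   F   F   F   T   F   T   F   F   T   F
  5   T   F   F   F   T   T   F   T   F   T   T   T
  6   T   F   F   F   T   T   T   T   F   T   T   T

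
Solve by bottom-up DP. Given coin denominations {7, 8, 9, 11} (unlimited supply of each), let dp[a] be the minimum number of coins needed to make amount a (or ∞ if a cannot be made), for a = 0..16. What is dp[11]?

1

 a  0  1  2  3  4  5  6  7  8  9 10 11 12 13 14 15 16
dp  0  -  -  -  -  -  -  1  1  1  -  1  -  -  2  2  2
(- denotes ∞ / unreachable)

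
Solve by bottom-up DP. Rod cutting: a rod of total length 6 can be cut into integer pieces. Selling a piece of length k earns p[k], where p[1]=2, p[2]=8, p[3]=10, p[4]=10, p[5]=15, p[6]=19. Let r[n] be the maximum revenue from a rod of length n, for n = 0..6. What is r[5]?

   n    0    1    2    3    4    5    6
r[n]    0    2    8   10   16   18   24

18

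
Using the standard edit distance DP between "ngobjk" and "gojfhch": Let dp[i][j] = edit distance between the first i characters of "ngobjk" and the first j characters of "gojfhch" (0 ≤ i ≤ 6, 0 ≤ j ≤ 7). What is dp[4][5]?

4

   ''  g  o  j  f  h  c  h
''  0  1  2  3  4  5  6  7
 n  1  1  2  3  4  5  6  7
 g  2  1  2  3  4  5  6  7
 o  3  2  1  2  3  4  5  6
 b  4  3  2  2  3  4  5  6
 j  5  4  3  2  3  4  5  6
 k  6  5  4  3  3  4  5  6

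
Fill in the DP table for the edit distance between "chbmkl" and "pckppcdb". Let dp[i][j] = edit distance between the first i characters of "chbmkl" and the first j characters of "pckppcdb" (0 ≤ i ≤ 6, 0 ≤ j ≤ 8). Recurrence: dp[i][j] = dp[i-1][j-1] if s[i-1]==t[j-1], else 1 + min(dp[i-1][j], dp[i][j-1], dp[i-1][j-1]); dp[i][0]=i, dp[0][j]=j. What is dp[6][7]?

6

   ''  p  c  k  p  p  c  d  b
''  0  1  2  3  4  5  6  7  8
 c  1  1  1  2  3  4  5  6  7
 h  2  2  2  2  3  4  5  6  7
 b  3  3  3  3  3  4  5  6  6
 m  4  4  4  4  4  4  5  6  7
 k  5  5  5  4  5  5  5  6  7
 l  6  6  6  5  5  6  6  6  7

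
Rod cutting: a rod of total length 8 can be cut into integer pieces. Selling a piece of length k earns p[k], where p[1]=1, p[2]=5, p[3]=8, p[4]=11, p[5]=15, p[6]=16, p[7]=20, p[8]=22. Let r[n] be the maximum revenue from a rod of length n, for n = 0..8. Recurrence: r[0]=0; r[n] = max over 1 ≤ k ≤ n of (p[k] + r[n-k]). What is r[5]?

15

   n    0    1    2    3    4    5    6    7    8
r[n]    0    1    5    8   11   15   16   20   23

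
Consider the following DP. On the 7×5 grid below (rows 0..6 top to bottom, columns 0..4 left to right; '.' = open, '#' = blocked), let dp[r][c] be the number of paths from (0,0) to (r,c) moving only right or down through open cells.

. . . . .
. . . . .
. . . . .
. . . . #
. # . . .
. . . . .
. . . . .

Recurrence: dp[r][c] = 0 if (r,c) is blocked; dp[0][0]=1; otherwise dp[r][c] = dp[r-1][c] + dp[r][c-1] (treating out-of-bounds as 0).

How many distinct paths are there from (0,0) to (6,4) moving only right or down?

125

r\c   0   1   2   3   4
  0   1   1   1   1   1
  1   1   2   3   4   5
  2   1   3   6  10  15
  3   1   4  10  20   0
  4   1   0  10  30  30
  5   1   1  11  41  71
  6   1   2  13  54 125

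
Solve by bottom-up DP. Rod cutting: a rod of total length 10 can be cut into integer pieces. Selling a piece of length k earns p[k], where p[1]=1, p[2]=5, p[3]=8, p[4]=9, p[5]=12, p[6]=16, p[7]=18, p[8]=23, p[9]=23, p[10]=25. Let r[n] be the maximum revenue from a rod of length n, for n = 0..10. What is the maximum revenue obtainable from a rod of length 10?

28

   n    0    1    2    3    4    5    6    7    8    9   10
r[n]    0    1    5    8   10   13   16   18   23   24   28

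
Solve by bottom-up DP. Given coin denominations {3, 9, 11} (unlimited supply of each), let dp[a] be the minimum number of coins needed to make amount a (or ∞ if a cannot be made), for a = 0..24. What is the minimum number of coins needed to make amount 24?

4

 a  0  1  2  3  4  5  6  7  8  9 10 11 12 13 14 15 16 17 18 19 20 21 22 23 24
dp  0  -  -  1  -  -  2  -  -  1  -  1  2  -  2  3  -  3  2  -  2  3  2  3  4
(- denotes ∞ / unreachable)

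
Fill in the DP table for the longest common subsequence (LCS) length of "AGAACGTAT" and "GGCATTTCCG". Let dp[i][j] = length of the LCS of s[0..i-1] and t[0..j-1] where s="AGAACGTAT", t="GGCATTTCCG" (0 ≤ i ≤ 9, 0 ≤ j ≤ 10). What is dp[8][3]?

2

   ''  G  G  C  A  T  T  T  C  C  G
''  0  0  0  0  0  0  0  0  0  0  0
 A  0  0  0  0  1  1  1  1  1  1  1
 G  0  1  1  1  1  1  1  1  1  1  2
 A  0  1  1  1  2  2  2  2  2  2  2
 A  0  1  1  1  2  2  2  2  2  2  2
 C  0  1  1  2  2  2  2  2  3  3  3
 G  0  1  2  2  2  2  2  2  3  3  4
 T  0  1  2  2  2  3  3  3  3  3  4
 A  0  1  2  2  3  3  3  3  3  3  4
 T  0  1  2  2  3  4  4  4  4  4  4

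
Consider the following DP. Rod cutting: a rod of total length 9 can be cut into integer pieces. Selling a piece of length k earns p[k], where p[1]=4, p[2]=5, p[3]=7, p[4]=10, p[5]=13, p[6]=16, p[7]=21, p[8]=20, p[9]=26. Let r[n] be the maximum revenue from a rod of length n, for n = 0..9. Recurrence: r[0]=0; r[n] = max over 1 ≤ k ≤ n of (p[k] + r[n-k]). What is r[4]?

16

   n    0    1    2    3    4    5    6    7    8    9
r[n]    0    4    8   12   16   20   24   28   32   36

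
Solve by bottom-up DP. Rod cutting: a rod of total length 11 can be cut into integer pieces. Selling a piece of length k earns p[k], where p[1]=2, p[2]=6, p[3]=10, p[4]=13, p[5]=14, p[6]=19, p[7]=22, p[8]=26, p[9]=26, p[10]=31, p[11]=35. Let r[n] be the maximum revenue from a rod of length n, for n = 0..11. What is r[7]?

   n    0    1    2    3    4    5    6    7    8    9   10   11
r[n]    0    2    6   10   13   16   20   23   26   30   33   36

23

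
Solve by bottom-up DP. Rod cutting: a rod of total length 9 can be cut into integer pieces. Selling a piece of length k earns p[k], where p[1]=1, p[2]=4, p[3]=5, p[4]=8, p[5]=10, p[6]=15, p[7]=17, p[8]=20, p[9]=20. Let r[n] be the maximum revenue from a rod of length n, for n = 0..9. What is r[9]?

21

   n    0    1    2    3    4    5    6    7    8    9
r[n]    0    1    4    5    8   10   15   17   20   21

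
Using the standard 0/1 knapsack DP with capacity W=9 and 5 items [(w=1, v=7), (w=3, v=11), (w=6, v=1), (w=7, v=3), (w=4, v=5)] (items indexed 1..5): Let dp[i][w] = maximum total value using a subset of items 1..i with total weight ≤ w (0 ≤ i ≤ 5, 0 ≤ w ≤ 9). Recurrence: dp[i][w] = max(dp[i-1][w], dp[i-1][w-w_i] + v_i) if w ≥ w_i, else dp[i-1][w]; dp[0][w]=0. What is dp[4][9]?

i\w   0   1   2   3   4   5   6   7   8   9
  0   0   0   0   0   0   0   0   0   0   0
  1   0   7   7   7   7   7   7   7   7   7
  2   0   7   7  11  18  18  18  18  18  18
  3   0   7   7  11  18  18  18  18  18  18
  4   0   7   7  11  18  18  18  18  18  18
  5   0   7   7  11  18  18  18  18  23  23

18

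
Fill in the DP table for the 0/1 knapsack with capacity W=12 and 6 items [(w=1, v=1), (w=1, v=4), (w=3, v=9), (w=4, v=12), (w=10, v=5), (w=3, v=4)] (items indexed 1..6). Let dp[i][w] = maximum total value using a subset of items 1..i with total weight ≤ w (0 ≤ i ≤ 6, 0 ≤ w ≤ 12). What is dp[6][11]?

29

i\w   0   1   2   3   4   5   6   7   8   9  10  11  12
  0   0   0   0   0   0   0   0   0   0   0   0   0   0
  1   0   1   1   1   1   1   1   1   1   1   1   1   1
  2   0   4   5   5   5   5   5   5   5   5   5   5   5
  3   0   4   5   9  13  14  14  14  14  14  14  14  14
  4   0   4   5   9  13  16  17  21  25  26  26  26  26
  5   0   4   5   9  13  16  17  21  25  26  26  26  26
  6   0   4   5   9  13  16  17  21  25  26  26  29  30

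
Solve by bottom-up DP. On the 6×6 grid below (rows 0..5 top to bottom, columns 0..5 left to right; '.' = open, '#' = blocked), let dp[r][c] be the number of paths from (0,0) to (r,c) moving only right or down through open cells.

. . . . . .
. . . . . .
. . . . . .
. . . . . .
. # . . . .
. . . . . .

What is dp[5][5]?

r\c   0   1   2   3   4   5
  0   1   1   1   1   1   1
  1   1   2   3   4   5   6
  2   1   3   6  10  15  21
  3   1   4  10  20  35  56
  4   1   0  10  30  65 121
  5   1   1  11  41 106 227

227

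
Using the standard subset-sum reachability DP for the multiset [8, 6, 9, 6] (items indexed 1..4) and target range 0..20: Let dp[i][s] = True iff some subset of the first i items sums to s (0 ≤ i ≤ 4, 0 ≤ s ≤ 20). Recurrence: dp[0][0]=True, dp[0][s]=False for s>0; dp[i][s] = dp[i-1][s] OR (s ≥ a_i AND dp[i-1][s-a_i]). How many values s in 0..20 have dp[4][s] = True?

9

i\s   0   1   2   3   4   5   6   7   8   9  10  11  12  13  14  15  16  17  18  19  20
  0   T   F   F   F   F   F   F   F   F   F   F   F   F   F   F   F   F   F   F   F   F
  1   T   F   F   F   F   F   F   F   T   F   F   F   F   F   F   F   F   F   F   F   F
  2   T   F   F   F   F   F   T   F   T   F   F   F   F   F   T   F   F   F   F   F   F
  3   T   F   F   F   F   F   T   F   T   T   F   F   F   F   T   T   F   T   F   F   F
  4   T   F   F   F   F   F   T   F   T   T   F   F   T   F   T   T   F   T   F   F   T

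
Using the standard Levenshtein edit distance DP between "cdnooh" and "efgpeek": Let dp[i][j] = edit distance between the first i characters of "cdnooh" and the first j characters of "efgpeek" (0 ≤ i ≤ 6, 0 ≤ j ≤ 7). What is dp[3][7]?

   ''  e  f  g  p  e  e  k
''  0  1  2  3  4  5  6  7
 c  1  1  2  3  4  5  6  7
 d  2  2  2  3  4  5  6  7
 n  3  3  3  3  4  5  6  7
 o  4  4  4  4  4  5  6  7
 o  5  5  5  5  5  5  6  7
 h  6  6  6  6  6  6  6  7

7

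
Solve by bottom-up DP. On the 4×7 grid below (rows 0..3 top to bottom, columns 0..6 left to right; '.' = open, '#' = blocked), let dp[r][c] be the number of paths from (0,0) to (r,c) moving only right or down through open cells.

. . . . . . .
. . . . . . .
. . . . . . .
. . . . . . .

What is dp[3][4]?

35

r\c   0   1   2   3   4   5   6
  0   1   1   1   1   1   1   1
  1   1   2   3   4   5   6   7
  2   1   3   6  10  15  21  28
  3   1   4  10  20  35  56  84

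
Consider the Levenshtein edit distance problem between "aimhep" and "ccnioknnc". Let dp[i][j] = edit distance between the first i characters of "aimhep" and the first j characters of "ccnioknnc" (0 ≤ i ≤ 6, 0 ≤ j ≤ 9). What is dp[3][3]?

   ''  c  c  n  i  o  k  n  n  c
''  0  1  2  3  4  5  6  7  8  9
 a  1  1  2  3  4  5  6  7  8  9
 i  2  2  2  3  3  4  5  6  7  8
 m  3  3  3  3  4  4  5  6  7  8
 h  4  4  4  4  4  5  5  6  7  8
 e  5  5  5  5  5  5  6  6  7  8
 p  6  6  6  6  6  6  6  7  7  8

3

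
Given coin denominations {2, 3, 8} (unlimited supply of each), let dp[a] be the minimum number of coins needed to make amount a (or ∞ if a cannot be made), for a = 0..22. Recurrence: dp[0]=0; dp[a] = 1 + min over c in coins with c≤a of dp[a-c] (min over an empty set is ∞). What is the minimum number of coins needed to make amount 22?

 a  0  1  2  3  4  5  6  7  8  9 10 11 12 13 14 15 16 17 18 19 20 21 22
dp  0  -  1  1  2  2  2  3  1  3  2  2  3  3  3  4  2  4  3  3  4  4  4
(- denotes ∞ / unreachable)

4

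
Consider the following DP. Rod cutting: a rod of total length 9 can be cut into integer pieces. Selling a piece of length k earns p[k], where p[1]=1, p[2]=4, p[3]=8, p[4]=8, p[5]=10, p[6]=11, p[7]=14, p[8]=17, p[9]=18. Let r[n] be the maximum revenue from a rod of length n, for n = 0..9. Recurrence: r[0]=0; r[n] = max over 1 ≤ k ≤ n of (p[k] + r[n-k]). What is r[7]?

17

   n    0    1    2    3    4    5    6    7    8    9
r[n]    0    1    4    8    9   12   16   17   20   24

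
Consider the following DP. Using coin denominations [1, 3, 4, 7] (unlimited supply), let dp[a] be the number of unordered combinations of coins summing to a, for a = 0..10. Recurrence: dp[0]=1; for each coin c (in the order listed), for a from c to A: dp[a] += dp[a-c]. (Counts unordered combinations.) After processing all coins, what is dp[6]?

4

after  coin     0     1     2     3     4     5     6     7     8     9    10
          1     1     1     1     1     1     1     1     1     1     1     1
          3     1     1     1     2     2     2     3     3     3     4     4
          4     1     1     1     2     3     3     4     5     6     7     8
          7     1     1     1     2     3     3     4     6     7     8    10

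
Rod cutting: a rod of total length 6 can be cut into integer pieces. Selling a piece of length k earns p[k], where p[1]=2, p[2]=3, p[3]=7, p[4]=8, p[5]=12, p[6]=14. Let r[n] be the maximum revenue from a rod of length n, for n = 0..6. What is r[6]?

   n    0    1    2    3    4    5    6
r[n]    0    2    4    7    9   12   14

14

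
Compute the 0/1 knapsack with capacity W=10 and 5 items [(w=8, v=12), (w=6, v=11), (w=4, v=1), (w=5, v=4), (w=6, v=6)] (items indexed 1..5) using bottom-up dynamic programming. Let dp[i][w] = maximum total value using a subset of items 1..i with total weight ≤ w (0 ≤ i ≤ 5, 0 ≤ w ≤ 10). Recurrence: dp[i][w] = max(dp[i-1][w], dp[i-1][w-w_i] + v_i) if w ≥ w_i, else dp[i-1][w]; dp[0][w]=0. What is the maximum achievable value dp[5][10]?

i\w   0   1   2   3   4   5   6   7   8   9  10
  0   0   0   0   0   0   0   0   0   0   0   0
  1   0   0   0   0   0   0   0   0  12  12  12
  2   0   0   0   0   0   0  11  11  12  12  12
  3   0   0   0   0   1   1  11  11  12  12  12
  4   0   0   0   0   1   4  11  11  12  12  12
  5   0   0   0   0   1   4  11  11  12  12  12

12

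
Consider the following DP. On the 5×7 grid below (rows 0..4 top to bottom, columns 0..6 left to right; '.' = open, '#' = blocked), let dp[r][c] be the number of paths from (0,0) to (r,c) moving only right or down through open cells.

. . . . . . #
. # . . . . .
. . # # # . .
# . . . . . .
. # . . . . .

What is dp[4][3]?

r\c   0   1   2   3   4   5   6
  0   1   1   1   1   1   1   0
  1   1   0   1   2   3   4   4
  2   1   1   0   0   0   4   8
  3   0   1   1   1   1   5  13
  4   0   0   1   2   3   8  21

2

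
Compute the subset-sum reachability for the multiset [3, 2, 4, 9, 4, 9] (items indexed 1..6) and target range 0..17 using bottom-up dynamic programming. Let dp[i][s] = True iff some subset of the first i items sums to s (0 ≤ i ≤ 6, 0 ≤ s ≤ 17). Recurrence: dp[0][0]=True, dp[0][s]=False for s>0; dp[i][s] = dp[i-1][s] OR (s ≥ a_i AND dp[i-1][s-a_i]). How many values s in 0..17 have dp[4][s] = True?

i\s   0   1   2   3   4   5   6   7   8   9  10  11  12  13  14  15  16  17
  0   T   F   F   F   F   F   F   F   F   F   F   F   F   F   F   F   F   F
  1   T   F   F   T   F   F   F   F   F   F   F   F   F   F   F   F   F   F
  2   T   F   T   T   F   T   F   F   F   F   F   F   F   F   F   F   F   F
  3   T   F   T   T   T   T   T   T   F   T   F   F   F   F   F   F   F   F
  4   T   F   T   T   T   T   T   T   F   T   F   T   T   T   T   T   T   F
  5   T   F   T   T   T   T   T   T   T   T   T   T   T   T   T   T   T   T
  6   T   F   T   T   T   T   T   T   T   T   T   T   T   T   T   T   T   T

14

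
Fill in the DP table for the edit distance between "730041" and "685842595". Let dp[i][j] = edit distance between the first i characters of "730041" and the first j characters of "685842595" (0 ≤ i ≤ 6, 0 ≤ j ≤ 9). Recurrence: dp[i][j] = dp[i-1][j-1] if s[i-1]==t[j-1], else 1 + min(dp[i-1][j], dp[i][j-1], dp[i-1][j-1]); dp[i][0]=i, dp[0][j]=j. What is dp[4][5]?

5

   ''  6  8  5  8  4  2  5  9  5
''  0  1  2  3  4  5  6  7  8  9
 7  1  1  2  3  4  5  6  7  8  9
 3  2  2  2  3  4  5  6  7  8  9
 0  3  3  3  3  4  5  6  7  8  9
 0  4  4  4  4  4  5  6  7  8  9
 4  5  5  5  5  5  4  5  6  7  8
 1  6  6  6  6  6  5  5  6  7  8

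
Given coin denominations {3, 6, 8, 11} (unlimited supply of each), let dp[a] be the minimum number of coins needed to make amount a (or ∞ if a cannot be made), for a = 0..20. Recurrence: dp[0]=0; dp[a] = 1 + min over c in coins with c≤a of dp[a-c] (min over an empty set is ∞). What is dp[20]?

3

 a  0  1  2  3  4  5  6  7  8  9 10 11 12 13 14 15 16 17 18 19 20
dp  0  -  -  1  -  -  1  -  1  2  -  1  2  -  2  3  2  2  3  2  3
(- denotes ∞ / unreachable)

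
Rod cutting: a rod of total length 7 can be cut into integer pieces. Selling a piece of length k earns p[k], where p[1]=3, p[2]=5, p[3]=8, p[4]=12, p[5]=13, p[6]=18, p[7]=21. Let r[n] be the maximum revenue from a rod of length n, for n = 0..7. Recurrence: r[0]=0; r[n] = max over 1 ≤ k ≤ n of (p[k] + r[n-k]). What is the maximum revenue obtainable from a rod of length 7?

21

   n    0    1    2    3    4    5    6    7
r[n]    0    3    6    9   12   15   18   21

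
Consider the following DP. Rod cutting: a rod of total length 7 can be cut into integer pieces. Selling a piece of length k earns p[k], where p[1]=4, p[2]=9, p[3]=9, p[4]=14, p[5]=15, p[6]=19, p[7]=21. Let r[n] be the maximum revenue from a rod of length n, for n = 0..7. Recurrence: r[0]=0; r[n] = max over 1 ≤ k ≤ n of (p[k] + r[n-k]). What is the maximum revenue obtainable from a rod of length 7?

   n    0    1    2    3    4    5    6    7
r[n]    0    4    9   13   18   22   27   31

31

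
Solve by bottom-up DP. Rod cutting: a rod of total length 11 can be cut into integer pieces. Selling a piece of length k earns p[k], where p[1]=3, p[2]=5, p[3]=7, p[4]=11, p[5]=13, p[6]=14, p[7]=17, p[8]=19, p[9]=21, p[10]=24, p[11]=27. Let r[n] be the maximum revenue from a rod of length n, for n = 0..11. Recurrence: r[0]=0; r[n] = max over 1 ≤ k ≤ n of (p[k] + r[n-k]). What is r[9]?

   n    0    1    2    3    4    5    6    7    8    9   10   11
r[n]    0    3    6    9   12   15   18   21   24   27   30   33

27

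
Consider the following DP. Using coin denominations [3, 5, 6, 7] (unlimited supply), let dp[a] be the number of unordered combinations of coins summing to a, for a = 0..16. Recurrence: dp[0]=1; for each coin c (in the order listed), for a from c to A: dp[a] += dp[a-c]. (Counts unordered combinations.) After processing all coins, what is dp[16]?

after  coin     0     1     2     3     4     5     6     7     8     9    10    11    12    13    14    15    16
          3     1     0     0     1     0     0     1     0     0     1     0     0     1     0     0     1     0
          5     1     0     0     1     0     1     1     0     1     1     1     1     1     1     1     2     1
          6     1     0     0     1     0     1     2     0     1     2     1     2     3     1     2     4     2
          7     1     0     0     1     0     1     2     1     1     2     2     2     4     3     3     5     4

4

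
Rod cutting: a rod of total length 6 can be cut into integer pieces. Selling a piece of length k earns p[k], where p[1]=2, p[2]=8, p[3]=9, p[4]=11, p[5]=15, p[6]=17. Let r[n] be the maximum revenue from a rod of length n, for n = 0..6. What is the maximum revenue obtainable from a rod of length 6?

   n    0    1    2    3    4    5    6
r[n]    0    2    8   10   16   18   24

24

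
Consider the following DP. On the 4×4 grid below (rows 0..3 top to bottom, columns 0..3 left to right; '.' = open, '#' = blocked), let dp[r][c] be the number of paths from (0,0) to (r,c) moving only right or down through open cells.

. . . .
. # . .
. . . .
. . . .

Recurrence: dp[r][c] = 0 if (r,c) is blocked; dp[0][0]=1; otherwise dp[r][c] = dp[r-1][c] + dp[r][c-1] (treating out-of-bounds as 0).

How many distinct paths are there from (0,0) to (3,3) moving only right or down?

8

r\c   0   1   2   3
  0   1   1   1   1
  1   1   0   1   2
  2   1   1   2   4
  3   1   2   4   8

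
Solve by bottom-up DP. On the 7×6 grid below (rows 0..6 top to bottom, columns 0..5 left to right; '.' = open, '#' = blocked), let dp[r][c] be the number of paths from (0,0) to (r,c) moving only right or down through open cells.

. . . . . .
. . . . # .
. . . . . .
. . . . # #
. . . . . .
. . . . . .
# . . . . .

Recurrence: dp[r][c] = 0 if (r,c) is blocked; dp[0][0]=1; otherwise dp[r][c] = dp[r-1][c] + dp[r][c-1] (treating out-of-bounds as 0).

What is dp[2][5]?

r\c   0   1   2   3   4   5
  0   1   1   1   1   1   1
  1   1   2   3   4   0   1
  2   1   3   6  10  10  11
  3   1   4  10  20   0   0
  4   1   5  15  35  35  35
  5   1   6  21  56  91 126
  6   0   6  27  83 174 300

11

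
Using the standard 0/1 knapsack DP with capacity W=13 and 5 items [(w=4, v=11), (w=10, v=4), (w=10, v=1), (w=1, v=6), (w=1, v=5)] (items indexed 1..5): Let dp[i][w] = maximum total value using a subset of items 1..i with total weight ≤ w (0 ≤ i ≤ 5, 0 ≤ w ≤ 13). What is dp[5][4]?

11

i\w   0   1   2   3   4   5   6   7   8   9  10  11  12  13
  0   0   0   0   0   0   0   0   0   0   0   0   0   0   0
  1   0   0   0   0  11  11  11  11  11  11  11  11  11  11
  2   0   0   0   0  11  11  11  11  11  11  11  11  11  11
  3   0   0   0   0  11  11  11  11  11  11  11  11  11  11
  4   0   6   6   6  11  17  17  17  17  17  17  17  17  17
  5   0   6  11  11  11  17  22  22  22  22  22  22  22  22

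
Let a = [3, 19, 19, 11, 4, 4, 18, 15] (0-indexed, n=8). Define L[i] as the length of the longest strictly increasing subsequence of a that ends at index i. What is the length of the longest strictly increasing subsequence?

3

   i    0    1    2    3    4    5    6    7
a[i]    3   19   19   11    4    4   18   15
L[i]    1    2    2    2    2    2    3    3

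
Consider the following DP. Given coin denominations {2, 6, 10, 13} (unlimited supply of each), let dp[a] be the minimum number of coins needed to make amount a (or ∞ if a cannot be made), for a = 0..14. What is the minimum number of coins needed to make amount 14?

 a  0  1  2  3  4  5  6  7  8  9 10 11 12 13 14
dp  0  -  1  -  2  -  1  -  2  -  1  -  2  1  3
(- denotes ∞ / unreachable)

3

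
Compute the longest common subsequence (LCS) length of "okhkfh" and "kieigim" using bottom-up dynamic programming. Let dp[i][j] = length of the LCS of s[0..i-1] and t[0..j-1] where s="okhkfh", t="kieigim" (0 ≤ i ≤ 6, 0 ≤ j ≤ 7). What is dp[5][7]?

1

   ''  k  i  e  i  g  i  m
''  0  0  0  0  0  0  0  0
 o  0  0  0  0  0  0  0  0
 k  0  1  1  1  1  1  1  1
 h  0  1  1  1  1  1  1  1
 k  0  1  1  1  1  1  1  1
 f  0  1  1  1  1  1  1  1
 h  0  1  1  1  1  1  1  1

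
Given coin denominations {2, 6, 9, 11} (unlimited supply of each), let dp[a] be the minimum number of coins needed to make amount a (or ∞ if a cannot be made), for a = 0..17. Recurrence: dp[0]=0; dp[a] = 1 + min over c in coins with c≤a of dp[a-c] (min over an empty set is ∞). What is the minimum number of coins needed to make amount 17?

 a  0  1  2  3  4  5  6  7  8  9 10 11 12 13 14 15 16 17
dp  0  -  1  -  2  -  1  -  2  1  3  1  2  2  3  2  4  2
(- denotes ∞ / unreachable)

2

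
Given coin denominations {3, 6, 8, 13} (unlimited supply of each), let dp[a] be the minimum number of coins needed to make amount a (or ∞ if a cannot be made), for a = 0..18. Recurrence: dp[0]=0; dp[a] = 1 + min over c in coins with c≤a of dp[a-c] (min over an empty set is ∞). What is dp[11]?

 a  0  1  2  3  4  5  6  7  8  9 10 11 12 13 14 15 16 17 18
dp  0  -  -  1  -  -  1  -  1  2  -  2  2  1  2  3  2  3  3
(- denotes ∞ / unreachable)

2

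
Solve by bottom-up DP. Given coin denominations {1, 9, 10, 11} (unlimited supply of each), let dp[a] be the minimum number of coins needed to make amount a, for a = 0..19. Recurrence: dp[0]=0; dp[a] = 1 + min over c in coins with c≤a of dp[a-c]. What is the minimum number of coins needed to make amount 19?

 a  0  1  2  3  4  5  6  7  8  9 10 11 12 13 14 15 16 17 18 19
dp  0  1  2  3  4  5  6  7  8  1  1  1  2  3  4  5  6  7  2  2

2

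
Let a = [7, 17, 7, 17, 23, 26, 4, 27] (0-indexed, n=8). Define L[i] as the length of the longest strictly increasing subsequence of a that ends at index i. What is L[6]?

   i    0    1    2    3    4    5    6    7
a[i]    7   17    7   17   23   26    4   27
L[i]    1    2    1    2    3    4    1    5

1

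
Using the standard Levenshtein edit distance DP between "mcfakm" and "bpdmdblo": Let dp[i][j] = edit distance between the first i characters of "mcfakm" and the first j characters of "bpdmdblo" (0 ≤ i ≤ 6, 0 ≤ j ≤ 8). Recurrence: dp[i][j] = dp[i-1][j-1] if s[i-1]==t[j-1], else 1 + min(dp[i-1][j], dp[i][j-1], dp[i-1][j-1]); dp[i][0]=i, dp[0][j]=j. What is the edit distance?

8

   ''  b  p  d  m  d  b  l  o
''  0  1  2  3  4  5  6  7  8
 m  1  1  2  3  3  4  5  6  7
 c  2  2  2  3  4  4  5  6  7
 f  3  3  3  3  4  5  5  6  7
 a  4  4  4  4  4  5  6  6  7
 k  5  5  5  5  5  5  6  7  7
 m  6  6  6  6  5  6  6  7  8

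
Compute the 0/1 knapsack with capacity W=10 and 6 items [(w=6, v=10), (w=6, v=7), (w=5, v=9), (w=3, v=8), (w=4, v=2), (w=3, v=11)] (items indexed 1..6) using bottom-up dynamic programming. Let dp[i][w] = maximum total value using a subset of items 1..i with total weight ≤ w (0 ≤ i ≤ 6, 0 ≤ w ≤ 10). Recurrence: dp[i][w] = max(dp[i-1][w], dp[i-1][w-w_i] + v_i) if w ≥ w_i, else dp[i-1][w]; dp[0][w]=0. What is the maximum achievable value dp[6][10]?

i\w   0   1   2   3   4   5   6   7   8   9  10
  0   0   0   0   0   0   0   0   0   0   0   0
  1   0   0   0   0   0   0  10  10  10  10  10
  2   0   0   0   0   0   0  10  10  10  10  10
  3   0   0   0   0   0   9  10  10  10  10  10
  4   0   0   0   8   8   9  10  10  17  18  18
  5   0   0   0   8   8   9  10  10  17  18  18
  6   0   0   0  11  11  11  19  19  20  21  21

21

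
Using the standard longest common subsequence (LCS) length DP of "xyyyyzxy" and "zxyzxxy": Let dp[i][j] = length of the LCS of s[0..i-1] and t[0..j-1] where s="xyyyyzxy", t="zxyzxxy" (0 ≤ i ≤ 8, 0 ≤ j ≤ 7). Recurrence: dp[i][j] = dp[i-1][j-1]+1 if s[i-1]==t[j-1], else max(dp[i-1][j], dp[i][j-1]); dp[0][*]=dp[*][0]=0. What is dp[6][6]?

3

   ''  z  x  y  z  x  x  y
''  0  0  0  0  0  0  0  0
 x  0  0  1  1  1  1  1  1
 y  0  0  1  2  2  2  2  2
 y  0  0  1  2  2  2  2  3
 y  0  0  1  2  2  2  2  3
 y  0  0  1  2  2  2  2  3
 z  0  1  1  2  3  3  3  3
 x  0  1  2  2  3  4  4  4
 y  0  1  2  3  3  4  4  5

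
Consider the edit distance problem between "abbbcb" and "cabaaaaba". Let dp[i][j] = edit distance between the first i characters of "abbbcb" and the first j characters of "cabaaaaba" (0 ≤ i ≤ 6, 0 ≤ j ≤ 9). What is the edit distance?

   ''  c  a  b  a  a  a  a  b  a
''  0  1  2  3  4  5  6  7  8  9
 a  1  1  1  2  3  4  5  6  7  8
 b  2  2  2  1  2  3  4  5  6  7
 b  3  3  3  2  2  3  4  5  5  6
 b  4  4  4  3  3  3  4  5  5  6
 c  5  4  5  4  4  4  4  5  6  6
 b  6  5  5  5  5  5  5  5  5  6

6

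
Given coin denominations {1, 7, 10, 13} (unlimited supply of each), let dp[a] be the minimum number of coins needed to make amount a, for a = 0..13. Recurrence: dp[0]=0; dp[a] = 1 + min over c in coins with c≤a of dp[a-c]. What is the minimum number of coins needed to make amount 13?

 a  0  1  2  3  4  5  6  7  8  9 10 11 12 13
dp  0  1  2  3  4  5  6  1  2  3  1  2  3  1

1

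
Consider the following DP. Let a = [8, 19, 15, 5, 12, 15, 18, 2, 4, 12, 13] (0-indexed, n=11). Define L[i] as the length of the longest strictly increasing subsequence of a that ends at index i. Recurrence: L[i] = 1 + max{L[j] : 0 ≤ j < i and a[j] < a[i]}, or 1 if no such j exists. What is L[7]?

1

   i    0    1    2    3    4    5    6    7    8    9   10
a[i]    8   19   15    5   12   15   18    2    4   12   13
L[i]    1    2    2    1    2    3    4    1    2    3    4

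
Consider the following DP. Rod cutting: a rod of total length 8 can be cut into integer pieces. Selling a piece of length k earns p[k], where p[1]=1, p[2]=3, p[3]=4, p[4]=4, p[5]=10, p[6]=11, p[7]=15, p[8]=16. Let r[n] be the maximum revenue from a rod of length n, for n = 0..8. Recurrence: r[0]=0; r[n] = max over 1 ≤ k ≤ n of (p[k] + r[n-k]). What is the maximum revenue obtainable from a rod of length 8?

   n    0    1    2    3    4    5    6    7    8
r[n]    0    1    3    4    6   10   11   15   16

16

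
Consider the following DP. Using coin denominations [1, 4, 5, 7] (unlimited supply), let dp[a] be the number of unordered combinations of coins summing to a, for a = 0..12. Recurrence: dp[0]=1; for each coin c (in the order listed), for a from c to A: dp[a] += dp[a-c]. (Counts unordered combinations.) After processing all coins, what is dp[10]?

7

after  coin     0     1     2     3     4     5     6     7     8     9    10    11    12
          1     1     1     1     1     1     1     1     1     1     1     1     1     1
          4     1     1     1     1     2     2     2     2     3     3     3     3     4
          5     1     1     1     1     2     3     3     3     4     5     6     6     7
          7     1     1     1     1     2     3     3     4     5     6     7     8    10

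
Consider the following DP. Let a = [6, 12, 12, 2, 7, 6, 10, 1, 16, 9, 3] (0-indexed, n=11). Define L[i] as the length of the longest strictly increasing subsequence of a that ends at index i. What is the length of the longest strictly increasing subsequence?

   i    0    1    2    3    4    5    6    7    8    9   10
a[i]    6   12   12    2    7    6   10    1   16    9    3
L[i]    1    2    2    1    2    2    3    1    4    3    2

4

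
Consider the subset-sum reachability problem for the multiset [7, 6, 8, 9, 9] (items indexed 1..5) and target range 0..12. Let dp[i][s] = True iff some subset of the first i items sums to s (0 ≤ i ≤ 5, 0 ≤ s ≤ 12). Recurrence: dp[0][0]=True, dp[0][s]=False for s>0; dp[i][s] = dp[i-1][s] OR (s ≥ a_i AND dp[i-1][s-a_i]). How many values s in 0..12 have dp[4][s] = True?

5

i\s   0   1   2   3   4   5   6   7   8   9  10  11  12
  0   T   F   F   F   F   F   F   F   F   F   F   F   F
  1   T   F   F   F   F   F   F   T   F   F   F   F   F
  2   T   F   F   F   F   F   T   T   F   F   F   F   F
  3   T   F   F   F   F   F   T   T   T   F   F   F   F
  4   T   F   F   F   F   F   T   T   T   T   F   F   F
  5   T   F   F   F   F   F   T   T   T   T   F   F   F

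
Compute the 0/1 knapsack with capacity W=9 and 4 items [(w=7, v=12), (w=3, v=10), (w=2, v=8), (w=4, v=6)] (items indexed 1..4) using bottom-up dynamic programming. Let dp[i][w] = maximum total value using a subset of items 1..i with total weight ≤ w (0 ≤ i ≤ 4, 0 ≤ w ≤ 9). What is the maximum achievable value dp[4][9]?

i\w   0   1   2   3   4   5   6   7   8   9
  0   0   0   0   0   0   0   0   0   0   0
  1   0   0   0   0   0   0   0  12  12  12
  2   0   0   0  10  10  10  10  12  12  12
  3   0   0   8  10  10  18  18  18  18  20
  4   0   0   8  10  10  18  18  18  18  24

24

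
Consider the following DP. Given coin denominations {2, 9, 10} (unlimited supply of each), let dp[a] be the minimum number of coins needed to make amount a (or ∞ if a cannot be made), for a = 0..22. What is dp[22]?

 a  0  1  2  3  4  5  6  7  8  9 10 11 12 13 14 15 16 17 18 19 20 21 22
dp  0  -  1  -  2  -  3  -  4  1  1  2  2  3  3  4  4  5  2  2  2  3  3
(- denotes ∞ / unreachable)

3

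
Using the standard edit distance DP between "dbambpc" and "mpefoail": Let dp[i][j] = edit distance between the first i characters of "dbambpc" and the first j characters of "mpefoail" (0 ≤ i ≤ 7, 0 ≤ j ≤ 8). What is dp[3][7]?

   ''  m  p  e  f  o  a  i  l
''  0  1  2  3  4  5  6  7  8
 d  1  1  2  3  4  5  6  7  8
 b  2  2  2  3  4  5  6  7  8
 a  3  3  3  3  4  5  5  6  7
 m  4  3  4  4  4  5  6  6  7
 b  5  4  4  5  5  5  6  7  7
 p  6  5  4  5  6  6  6  7  8
 c  7  6  5  5  6  7  7  7  8

6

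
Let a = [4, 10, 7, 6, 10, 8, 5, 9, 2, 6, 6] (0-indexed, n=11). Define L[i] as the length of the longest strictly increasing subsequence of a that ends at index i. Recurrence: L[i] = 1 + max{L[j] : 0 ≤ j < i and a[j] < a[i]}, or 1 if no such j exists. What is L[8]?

1

   i    0    1    2    3    4    5    6    7    8    9   10
a[i]    4   10    7    6   10    8    5    9    2    6    6
L[i]    1    2    2    2    3    3    2    4    1    3    3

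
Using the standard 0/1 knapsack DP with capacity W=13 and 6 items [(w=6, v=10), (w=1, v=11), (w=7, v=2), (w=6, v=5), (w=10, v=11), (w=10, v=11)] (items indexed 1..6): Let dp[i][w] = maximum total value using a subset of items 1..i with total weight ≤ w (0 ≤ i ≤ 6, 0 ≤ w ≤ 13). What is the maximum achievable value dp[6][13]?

26

i\w   0   1   2   3   4   5   6   7   8   9  10  11  12  13
  0   0   0   0   0   0   0   0   0   0   0   0   0   0   0
  1   0   0   0   0   0   0  10  10  10  10  10  10  10  10
  2   0  11  11  11  11  11  11  21  21  21  21  21  21  21
  3   0  11  11  11  11  11  11  21  21  21  21  21  21  21
  4   0  11  11  11  11  11  11  21  21  21  21  21  21  26
  5   0  11  11  11  11  11  11  21  21  21  21  22  22  26
  6   0  11  11  11  11  11  11  21  21  21  21  22  22  26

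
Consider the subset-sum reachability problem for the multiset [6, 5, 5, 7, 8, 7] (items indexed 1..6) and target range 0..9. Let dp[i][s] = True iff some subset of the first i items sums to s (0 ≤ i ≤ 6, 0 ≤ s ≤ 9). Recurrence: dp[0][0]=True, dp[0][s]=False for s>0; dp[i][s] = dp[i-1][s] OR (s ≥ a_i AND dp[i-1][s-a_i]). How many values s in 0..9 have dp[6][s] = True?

i\s   0   1   2   3   4   5   6   7   8   9
  0   T   F   F   F   F   F   F   F   F   F
  1   T   F   F   F   F   F   T   F   F   F
  2   T   F   F   F   F   T   T   F   F   F
  3   T   F   F   F   F   T   T   F   F   F
  4   T   F   F   F   F   T   T   T   F   F
  5   T   F   F   F   F   T   T   T   T   F
  6   T   F   F   F   F   T   T   T   T   F

5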